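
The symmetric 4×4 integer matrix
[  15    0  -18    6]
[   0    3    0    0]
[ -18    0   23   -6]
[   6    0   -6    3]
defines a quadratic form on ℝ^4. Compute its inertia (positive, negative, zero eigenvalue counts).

Answer: (3, 1, 0)

Derivation:
step 0: pivot 15 → sign +
step 1: pivot 3 → sign +
step 2: pivot 7/5 → sign +
step 3: pivot -3/7 → sign −
signature = (3, 1, 0)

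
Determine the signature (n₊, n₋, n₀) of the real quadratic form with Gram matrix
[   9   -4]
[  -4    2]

Answer: (2, 0, 0)

Derivation:
step 0: pivot 9 → sign +
step 1: pivot 2/9 → sign +
signature = (2, 0, 0)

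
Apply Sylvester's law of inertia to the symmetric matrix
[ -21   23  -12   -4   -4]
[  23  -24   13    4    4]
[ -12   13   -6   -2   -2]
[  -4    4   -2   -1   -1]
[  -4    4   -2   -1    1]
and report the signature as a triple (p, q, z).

Answer: (3, 2, 0)

Derivation:
step 0: pivot -21 → sign −
step 1: pivot 25/21 → sign +
step 2: pivot 21/25 → sign +
step 3: pivot -3/7 → sign −
step 4: pivot 2 → sign +
signature = (3, 2, 0)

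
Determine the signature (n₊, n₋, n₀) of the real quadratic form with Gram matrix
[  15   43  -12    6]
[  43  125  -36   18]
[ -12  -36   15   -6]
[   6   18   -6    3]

step 0: pivot 15 → sign +
step 1: pivot 26/15 → sign +
step 2: pivot 51/13 → sign +
step 3: pivot 3/17 → sign +
signature = (4, 0, 0)

Answer: (4, 0, 0)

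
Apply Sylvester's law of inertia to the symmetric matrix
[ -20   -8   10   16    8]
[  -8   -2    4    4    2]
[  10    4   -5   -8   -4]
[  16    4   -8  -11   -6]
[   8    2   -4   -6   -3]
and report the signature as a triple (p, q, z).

step 0: pivot -20 → sign −
step 1: pivot 6/5 → sign +
step 2: pivot -3 → sign −
step 3: pivot 1/3 → sign +
step 4: row/col 4 already zero → sign 0
signature = (2, 2, 1)

Answer: (2, 2, 1)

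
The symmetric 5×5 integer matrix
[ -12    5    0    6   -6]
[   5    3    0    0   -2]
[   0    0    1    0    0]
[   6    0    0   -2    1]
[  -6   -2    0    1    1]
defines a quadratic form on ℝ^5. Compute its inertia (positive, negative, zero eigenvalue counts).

step 0: pivot -12 → sign −
step 1: pivot 61/12 → sign +
step 2: pivot 1 → sign +
step 3: pivot -14/61 → sign −
step 4: pivot 3/14 → sign +
signature = (3, 2, 0)

Answer: (3, 2, 0)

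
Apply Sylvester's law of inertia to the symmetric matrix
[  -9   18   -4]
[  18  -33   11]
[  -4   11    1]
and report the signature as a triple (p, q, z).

Answer: (1, 2, 0)

Derivation:
step 0: pivot -9 → sign −
step 1: pivot 3 → sign +
step 2: pivot -2/9 → sign −
signature = (1, 2, 0)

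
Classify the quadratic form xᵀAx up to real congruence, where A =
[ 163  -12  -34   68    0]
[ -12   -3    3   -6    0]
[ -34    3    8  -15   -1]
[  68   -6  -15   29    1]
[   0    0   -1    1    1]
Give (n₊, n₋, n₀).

step 0: pivot 163 → sign +
step 1: pivot -633/163 → sign −
step 2: pivot 205/211 → sign +
step 3: pivot -6/205 → sign −
step 4: row/col 4 already zero → sign 0
signature = (2, 2, 1)

Answer: (2, 2, 1)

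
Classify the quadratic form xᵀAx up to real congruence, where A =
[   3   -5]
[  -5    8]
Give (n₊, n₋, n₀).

step 0: pivot 3 → sign +
step 1: pivot -1/3 → sign −
signature = (1, 1, 0)

Answer: (1, 1, 0)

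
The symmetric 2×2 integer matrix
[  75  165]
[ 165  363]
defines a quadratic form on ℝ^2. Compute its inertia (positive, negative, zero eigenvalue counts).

Answer: (1, 0, 1)

Derivation:
step 0: pivot 75 → sign +
step 1: row/col 1 already zero → sign 0
signature = (1, 0, 1)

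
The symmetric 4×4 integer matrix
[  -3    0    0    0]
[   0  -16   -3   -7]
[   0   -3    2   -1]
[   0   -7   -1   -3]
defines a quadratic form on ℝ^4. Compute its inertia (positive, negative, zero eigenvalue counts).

Answer: (2, 2, 0)

Derivation:
step 0: pivot -3 → sign −
step 1: pivot -16 → sign −
step 2: pivot 41/16 → sign +
step 3: pivot 1/41 → sign +
signature = (2, 2, 0)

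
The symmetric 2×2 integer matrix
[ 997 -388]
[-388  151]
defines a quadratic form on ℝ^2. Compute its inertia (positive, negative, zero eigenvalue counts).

step 0: pivot 997 → sign +
step 1: pivot 3/997 → sign +
signature = (2, 0, 0)

Answer: (2, 0, 0)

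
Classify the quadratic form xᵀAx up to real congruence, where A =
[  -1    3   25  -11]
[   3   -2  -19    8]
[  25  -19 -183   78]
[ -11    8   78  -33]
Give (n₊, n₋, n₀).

Answer: (2, 2, 0)

Derivation:
step 0: pivot -1 → sign −
step 1: pivot 7 → sign +
step 2: pivot -6 → sign −
step 3: pivot 3/14 → sign +
signature = (2, 2, 0)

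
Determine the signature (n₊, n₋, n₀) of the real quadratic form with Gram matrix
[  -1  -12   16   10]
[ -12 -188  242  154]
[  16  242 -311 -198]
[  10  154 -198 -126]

Answer: (2, 2, 0)

Derivation:
step 0: pivot -1 → sign −
step 1: pivot -44 → sign −
step 2: pivot 20/11 → sign +
step 3: pivot 1/20 → sign +
signature = (2, 2, 0)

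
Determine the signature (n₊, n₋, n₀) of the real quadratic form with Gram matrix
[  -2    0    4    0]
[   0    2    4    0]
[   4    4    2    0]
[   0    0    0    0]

Answer: (2, 1, 1)

Derivation:
step 0: pivot -2 → sign −
step 1: pivot 2 → sign +
step 2: pivot 2 → sign +
step 3: row/col 3 already zero → sign 0
signature = (2, 1, 1)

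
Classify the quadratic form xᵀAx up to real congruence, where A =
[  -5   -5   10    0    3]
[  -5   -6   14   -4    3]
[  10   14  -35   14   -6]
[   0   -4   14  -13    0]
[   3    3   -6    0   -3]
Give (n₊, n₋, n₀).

step 0: pivot -5 → sign −
step 1: pivot -1 → sign −
step 2: pivot 1 → sign +
step 3: pivot -1 → sign −
step 4: pivot -6/5 → sign −
signature = (1, 4, 0)

Answer: (1, 4, 0)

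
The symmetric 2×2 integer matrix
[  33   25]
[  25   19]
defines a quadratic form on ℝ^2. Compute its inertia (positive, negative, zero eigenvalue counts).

Answer: (2, 0, 0)

Derivation:
step 0: pivot 33 → sign +
step 1: pivot 2/33 → sign +
signature = (2, 0, 0)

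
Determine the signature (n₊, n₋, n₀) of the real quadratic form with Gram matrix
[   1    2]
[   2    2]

step 0: pivot 1 → sign +
step 1: pivot -2 → sign −
signature = (1, 1, 0)

Answer: (1, 1, 0)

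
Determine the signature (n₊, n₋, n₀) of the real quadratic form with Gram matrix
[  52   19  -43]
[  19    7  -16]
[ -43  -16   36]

step 0: pivot 52 → sign +
step 1: pivot 3/52 → sign +
step 2: pivot -1 → sign −
signature = (2, 1, 0)

Answer: (2, 1, 0)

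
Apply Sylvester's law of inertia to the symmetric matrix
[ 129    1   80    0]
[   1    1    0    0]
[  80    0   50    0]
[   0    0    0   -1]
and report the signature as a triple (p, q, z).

Answer: (2, 1, 1)

Derivation:
step 0: pivot 129 → sign +
step 1: pivot 128/129 → sign +
step 2: pivot -1 → sign −
step 3: row/col 3 already zero → sign 0
signature = (2, 1, 1)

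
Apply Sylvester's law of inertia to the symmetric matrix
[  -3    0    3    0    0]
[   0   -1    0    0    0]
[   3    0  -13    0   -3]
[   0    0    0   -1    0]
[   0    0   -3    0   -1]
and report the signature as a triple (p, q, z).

Answer: (0, 5, 0)

Derivation:
step 0: pivot -3 → sign −
step 1: pivot -1 → sign −
step 2: pivot -10 → sign −
step 3: pivot -1 → sign −
step 4: pivot -1/10 → sign −
signature = (0, 5, 0)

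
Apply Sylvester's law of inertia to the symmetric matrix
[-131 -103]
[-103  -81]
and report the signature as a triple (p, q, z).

step 0: pivot -131 → sign −
step 1: pivot -2/131 → sign −
signature = (0, 2, 0)

Answer: (0, 2, 0)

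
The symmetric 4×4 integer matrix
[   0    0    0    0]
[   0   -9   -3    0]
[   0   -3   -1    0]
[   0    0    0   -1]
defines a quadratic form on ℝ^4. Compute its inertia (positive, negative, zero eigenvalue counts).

step 0: pivot -9 → sign −
step 1: pivot -1 → sign −
step 2: row/col 2 already zero → sign 0
step 3: row/col 3 already zero → sign 0
signature = (0, 2, 2)

Answer: (0, 2, 2)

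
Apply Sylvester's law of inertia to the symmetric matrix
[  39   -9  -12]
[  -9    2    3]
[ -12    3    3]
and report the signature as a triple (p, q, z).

step 0: pivot 39 → sign +
step 1: pivot -1/13 → sign −
step 2: row/col 2 already zero → sign 0
signature = (1, 1, 1)

Answer: (1, 1, 1)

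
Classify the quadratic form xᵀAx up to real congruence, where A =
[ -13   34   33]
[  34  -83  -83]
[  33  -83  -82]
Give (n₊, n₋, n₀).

step 0: pivot -13 → sign −
step 1: pivot 77/13 → sign +
step 2: pivot -6/77 → sign −
signature = (1, 2, 0)

Answer: (1, 2, 0)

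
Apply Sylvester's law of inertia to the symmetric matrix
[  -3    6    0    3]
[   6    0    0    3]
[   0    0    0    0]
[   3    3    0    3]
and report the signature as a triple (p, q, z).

step 0: pivot -3 → sign −
step 1: pivot 12 → sign +
step 2: pivot -3/4 → sign −
step 3: row/col 3 already zero → sign 0
signature = (1, 2, 1)

Answer: (1, 2, 1)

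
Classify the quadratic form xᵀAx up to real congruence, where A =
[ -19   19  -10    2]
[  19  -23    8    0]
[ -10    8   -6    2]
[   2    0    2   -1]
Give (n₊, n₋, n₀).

step 0: pivot -19 → sign −
step 1: pivot -4 → sign −
step 2: pivot 5/19 → sign +
step 3: pivot 1/5 → sign +
signature = (2, 2, 0)

Answer: (2, 2, 0)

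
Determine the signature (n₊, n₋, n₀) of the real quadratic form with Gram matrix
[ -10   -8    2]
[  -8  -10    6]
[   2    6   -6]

step 0: pivot -10 → sign −
step 1: pivot -18/5 → sign −
step 2: pivot -2/9 → sign −
signature = (0, 3, 0)

Answer: (0, 3, 0)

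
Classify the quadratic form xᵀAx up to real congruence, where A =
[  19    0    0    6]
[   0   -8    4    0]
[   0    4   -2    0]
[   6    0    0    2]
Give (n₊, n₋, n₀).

step 0: pivot 19 → sign +
step 1: pivot -8 → sign −
step 2: pivot 2/19 → sign +
step 3: row/col 3 already zero → sign 0
signature = (2, 1, 1)

Answer: (2, 1, 1)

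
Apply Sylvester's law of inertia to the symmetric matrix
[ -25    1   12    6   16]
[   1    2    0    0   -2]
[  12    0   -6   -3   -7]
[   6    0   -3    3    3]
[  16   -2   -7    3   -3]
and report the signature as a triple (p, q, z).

step 0: pivot -25 → sign −
step 1: pivot 51/25 → sign +
step 2: pivot -6/17 → sign −
step 3: pivot 9/2 → sign +
step 4: pivot -2/9 → sign −
signature = (2, 3, 0)

Answer: (2, 3, 0)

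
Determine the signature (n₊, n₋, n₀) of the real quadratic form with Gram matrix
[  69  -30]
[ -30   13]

Answer: (1, 1, 0)

Derivation:
step 0: pivot 69 → sign +
step 1: pivot -1/23 → sign −
signature = (1, 1, 0)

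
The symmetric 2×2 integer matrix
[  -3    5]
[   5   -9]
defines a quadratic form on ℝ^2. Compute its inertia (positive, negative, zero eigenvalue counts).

step 0: pivot -3 → sign −
step 1: pivot -2/3 → sign −
signature = (0, 2, 0)

Answer: (0, 2, 0)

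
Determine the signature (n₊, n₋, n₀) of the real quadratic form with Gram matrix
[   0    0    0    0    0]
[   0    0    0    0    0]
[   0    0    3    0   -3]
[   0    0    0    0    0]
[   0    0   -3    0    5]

step 0: pivot 3 → sign +
step 1: pivot 2 → sign +
step 2: row/col 2 already zero → sign 0
step 3: row/col 3 already zero → sign 0
step 4: row/col 4 already zero → sign 0
signature = (2, 0, 3)

Answer: (2, 0, 3)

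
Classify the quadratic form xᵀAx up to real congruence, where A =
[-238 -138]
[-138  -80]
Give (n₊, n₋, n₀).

step 0: pivot -238 → sign −
step 1: pivot 2/119 → sign +
signature = (1, 1, 0)

Answer: (1, 1, 0)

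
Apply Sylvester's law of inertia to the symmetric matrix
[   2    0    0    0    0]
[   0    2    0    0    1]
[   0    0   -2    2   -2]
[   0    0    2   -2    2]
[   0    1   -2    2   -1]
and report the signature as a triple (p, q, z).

Answer: (3, 1, 1)

Derivation:
step 0: pivot 2 → sign +
step 1: pivot 2 → sign +
step 2: pivot -2 → sign −
step 3: pivot 1/2 → sign +
step 4: row/col 4 already zero → sign 0
signature = (3, 1, 1)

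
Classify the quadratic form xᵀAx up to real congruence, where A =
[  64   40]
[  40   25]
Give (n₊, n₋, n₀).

step 0: pivot 64 → sign +
step 1: row/col 1 already zero → sign 0
signature = (1, 0, 1)

Answer: (1, 0, 1)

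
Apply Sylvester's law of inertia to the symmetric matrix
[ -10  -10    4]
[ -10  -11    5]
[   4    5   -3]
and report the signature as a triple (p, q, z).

step 0: pivot -10 → sign −
step 1: pivot -1 → sign −
step 2: pivot -2/5 → sign −
signature = (0, 3, 0)

Answer: (0, 3, 0)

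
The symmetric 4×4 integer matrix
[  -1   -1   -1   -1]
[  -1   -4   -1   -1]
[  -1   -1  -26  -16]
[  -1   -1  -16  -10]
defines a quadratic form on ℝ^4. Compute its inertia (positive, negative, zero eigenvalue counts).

Answer: (0, 3, 1)

Derivation:
step 0: pivot -1 → sign −
step 1: pivot -3 → sign −
step 2: pivot -25 → sign −
step 3: row/col 3 already zero → sign 0
signature = (0, 3, 1)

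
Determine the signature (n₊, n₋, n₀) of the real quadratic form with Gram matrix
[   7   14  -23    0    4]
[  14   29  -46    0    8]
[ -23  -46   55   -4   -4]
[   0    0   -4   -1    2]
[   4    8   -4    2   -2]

step 0: pivot 7 → sign +
step 1: pivot 1 → sign +
step 2: pivot -144/7 → sign −
step 3: pivot -2/9 → sign −
step 4: row/col 4 already zero → sign 0
signature = (2, 2, 1)

Answer: (2, 2, 1)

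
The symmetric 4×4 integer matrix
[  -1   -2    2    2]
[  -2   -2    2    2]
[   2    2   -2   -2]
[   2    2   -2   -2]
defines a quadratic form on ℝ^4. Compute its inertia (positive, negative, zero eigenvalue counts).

step 0: pivot -1 → sign −
step 1: pivot 2 → sign +
step 2: row/col 2 already zero → sign 0
step 3: row/col 3 already zero → sign 0
signature = (1, 1, 2)

Answer: (1, 1, 2)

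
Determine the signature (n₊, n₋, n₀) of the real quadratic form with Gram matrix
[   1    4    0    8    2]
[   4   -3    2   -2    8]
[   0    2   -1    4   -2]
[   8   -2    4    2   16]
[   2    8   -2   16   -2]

Answer: (2, 3, 0)

Derivation:
step 0: pivot 1 → sign +
step 1: pivot -19 → sign −
step 2: pivot -15/19 → sign −
step 3: pivot -14/15 → sign −
step 4: pivot 2/7 → sign +
signature = (2, 3, 0)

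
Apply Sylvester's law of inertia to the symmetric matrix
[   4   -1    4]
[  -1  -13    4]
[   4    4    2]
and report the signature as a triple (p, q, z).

step 0: pivot 4 → sign +
step 1: pivot -53/4 → sign −
step 2: pivot -6/53 → sign −
signature = (1, 2, 0)

Answer: (1, 2, 0)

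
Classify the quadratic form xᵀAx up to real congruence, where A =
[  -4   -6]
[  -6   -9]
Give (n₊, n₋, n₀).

step 0: pivot -4 → sign −
step 1: row/col 1 already zero → sign 0
signature = (0, 1, 1)

Answer: (0, 1, 1)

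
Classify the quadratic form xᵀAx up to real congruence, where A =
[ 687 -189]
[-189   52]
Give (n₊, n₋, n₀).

step 0: pivot 687 → sign +
step 1: pivot 1/229 → sign +
signature = (2, 0, 0)

Answer: (2, 0, 0)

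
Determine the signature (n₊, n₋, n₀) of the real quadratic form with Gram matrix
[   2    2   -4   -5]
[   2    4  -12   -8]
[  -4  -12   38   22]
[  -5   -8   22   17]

Answer: (2, 1, 1)

Derivation:
step 0: pivot 2 → sign +
step 1: pivot 2 → sign +
step 2: pivot -2 → sign −
step 3: row/col 3 already zero → sign 0
signature = (2, 1, 1)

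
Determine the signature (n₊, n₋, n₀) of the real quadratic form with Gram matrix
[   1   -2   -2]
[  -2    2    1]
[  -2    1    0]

Answer: (2, 1, 0)

Derivation:
step 0: pivot 1 → sign +
step 1: pivot -2 → sign −
step 2: pivot 1/2 → sign +
signature = (2, 1, 0)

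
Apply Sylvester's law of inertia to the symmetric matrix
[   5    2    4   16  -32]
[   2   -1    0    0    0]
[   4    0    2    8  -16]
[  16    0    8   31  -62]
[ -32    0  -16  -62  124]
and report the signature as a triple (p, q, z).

step 0: pivot 5 → sign +
step 1: pivot -9/5 → sign −
step 2: pivot 2/9 → sign +
step 3: pivot -1 → sign −
step 4: row/col 4 already zero → sign 0
signature = (2, 2, 1)

Answer: (2, 2, 1)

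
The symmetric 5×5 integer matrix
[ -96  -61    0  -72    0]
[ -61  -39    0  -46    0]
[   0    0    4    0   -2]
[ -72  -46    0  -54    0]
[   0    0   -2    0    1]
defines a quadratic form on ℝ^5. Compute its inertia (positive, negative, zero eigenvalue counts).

Answer: (2, 2, 1)

Derivation:
step 0: pivot -96 → sign −
step 1: pivot -23/96 → sign −
step 2: pivot 4 → sign +
step 3: pivot 6/23 → sign +
step 4: row/col 4 already zero → sign 0
signature = (2, 2, 1)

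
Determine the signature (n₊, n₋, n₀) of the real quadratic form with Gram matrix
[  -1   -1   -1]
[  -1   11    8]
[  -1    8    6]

step 0: pivot -1 → sign −
step 1: pivot 12 → sign +
step 2: pivot 1/4 → sign +
signature = (2, 1, 0)

Answer: (2, 1, 0)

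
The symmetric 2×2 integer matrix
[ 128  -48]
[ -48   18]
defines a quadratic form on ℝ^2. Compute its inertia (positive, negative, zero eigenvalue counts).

step 0: pivot 128 → sign +
step 1: row/col 1 already zero → sign 0
signature = (1, 0, 1)

Answer: (1, 0, 1)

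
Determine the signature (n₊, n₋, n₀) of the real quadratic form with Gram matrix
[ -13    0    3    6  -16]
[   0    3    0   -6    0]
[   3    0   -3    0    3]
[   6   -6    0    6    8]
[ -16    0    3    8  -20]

Answer: (1, 4, 0)

Derivation:
step 0: pivot -13 → sign −
step 1: pivot 3 → sign +
step 2: pivot -30/13 → sign −
step 3: pivot -12/5 → sign −
step 4: pivot -1/12 → sign −
signature = (1, 4, 0)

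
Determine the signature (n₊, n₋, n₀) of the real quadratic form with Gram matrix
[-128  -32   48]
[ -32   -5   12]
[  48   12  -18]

step 0: pivot -128 → sign −
step 1: pivot 3 → sign +
step 2: row/col 2 already zero → sign 0
signature = (1, 1, 1)

Answer: (1, 1, 1)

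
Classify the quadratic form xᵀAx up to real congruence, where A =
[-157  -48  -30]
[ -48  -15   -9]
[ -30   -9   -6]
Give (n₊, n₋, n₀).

step 0: pivot -157 → sign −
step 1: pivot -51/157 → sign −
step 2: pivot -3/17 → sign −
signature = (0, 3, 0)

Answer: (0, 3, 0)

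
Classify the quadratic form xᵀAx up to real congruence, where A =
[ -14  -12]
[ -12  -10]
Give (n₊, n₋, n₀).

Answer: (1, 1, 0)

Derivation:
step 0: pivot -14 → sign −
step 1: pivot 2/7 → sign +
signature = (1, 1, 0)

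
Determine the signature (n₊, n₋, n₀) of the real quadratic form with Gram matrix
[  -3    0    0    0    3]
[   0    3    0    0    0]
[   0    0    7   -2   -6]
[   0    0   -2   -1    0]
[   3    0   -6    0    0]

step 0: pivot -3 → sign −
step 1: pivot 3 → sign +
step 2: pivot 7 → sign +
step 3: pivot -11/7 → sign −
step 4: pivot -3/11 → sign −
signature = (2, 3, 0)

Answer: (2, 3, 0)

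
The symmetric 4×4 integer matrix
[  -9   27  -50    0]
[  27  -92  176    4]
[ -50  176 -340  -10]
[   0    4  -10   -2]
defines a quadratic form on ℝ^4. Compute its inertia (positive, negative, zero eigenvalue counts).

Answer: (0, 4, 0)

Derivation:
step 0: pivot -9 → sign −
step 1: pivot -11 → sign −
step 2: pivot -76/99 → sign −
step 3: pivot -3/19 → sign −
signature = (0, 4, 0)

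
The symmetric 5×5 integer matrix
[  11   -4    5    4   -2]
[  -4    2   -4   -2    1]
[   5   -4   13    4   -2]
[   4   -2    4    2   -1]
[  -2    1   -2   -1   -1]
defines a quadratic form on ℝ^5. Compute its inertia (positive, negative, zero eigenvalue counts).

Answer: (3, 1, 1)

Derivation:
step 0: pivot 11 → sign +
step 1: pivot 6/11 → sign +
step 2: pivot 2 → sign +
step 3: pivot -3/2 → sign −
step 4: row/col 4 already zero → sign 0
signature = (3, 1, 1)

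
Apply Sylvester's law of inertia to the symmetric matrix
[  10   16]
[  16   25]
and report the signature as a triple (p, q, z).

Answer: (1, 1, 0)

Derivation:
step 0: pivot 10 → sign +
step 1: pivot -3/5 → sign −
signature = (1, 1, 0)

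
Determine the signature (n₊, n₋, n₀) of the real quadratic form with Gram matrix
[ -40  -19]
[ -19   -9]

step 0: pivot -40 → sign −
step 1: pivot 1/40 → sign +
signature = (1, 1, 0)

Answer: (1, 1, 0)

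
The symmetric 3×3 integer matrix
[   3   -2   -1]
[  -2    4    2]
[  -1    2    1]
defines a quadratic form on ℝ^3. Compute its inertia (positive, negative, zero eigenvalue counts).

Answer: (2, 0, 1)

Derivation:
step 0: pivot 3 → sign +
step 1: pivot 8/3 → sign +
step 2: row/col 2 already zero → sign 0
signature = (2, 0, 1)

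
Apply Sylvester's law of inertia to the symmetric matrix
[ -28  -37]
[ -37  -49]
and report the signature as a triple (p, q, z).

Answer: (0, 2, 0)

Derivation:
step 0: pivot -28 → sign −
step 1: pivot -3/28 → sign −
signature = (0, 2, 0)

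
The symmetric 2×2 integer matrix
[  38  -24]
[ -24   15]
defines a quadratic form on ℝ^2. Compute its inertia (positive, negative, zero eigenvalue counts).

step 0: pivot 38 → sign +
step 1: pivot -3/19 → sign −
signature = (1, 1, 0)

Answer: (1, 1, 0)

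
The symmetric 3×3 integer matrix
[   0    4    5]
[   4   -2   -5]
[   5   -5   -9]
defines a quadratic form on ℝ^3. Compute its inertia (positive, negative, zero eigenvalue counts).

Answer: (2, 1, 0)

Derivation:
step 0: pivot -2 → sign −
step 1: pivot 8 → sign +
step 2: pivot 3/8 → sign +
signature = (2, 1, 0)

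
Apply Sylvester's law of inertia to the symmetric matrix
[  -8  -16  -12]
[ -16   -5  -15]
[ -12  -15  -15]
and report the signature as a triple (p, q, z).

Answer: (1, 1, 1)

Derivation:
step 0: pivot -8 → sign −
step 1: pivot 27 → sign +
step 2: row/col 2 already zero → sign 0
signature = (1, 1, 1)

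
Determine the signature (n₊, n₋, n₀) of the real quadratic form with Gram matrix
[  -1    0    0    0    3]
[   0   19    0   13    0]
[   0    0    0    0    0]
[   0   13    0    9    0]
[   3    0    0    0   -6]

step 0: pivot -1 → sign −
step 1: pivot 19 → sign +
step 2: pivot 2/19 → sign +
step 3: pivot 3 → sign +
step 4: row/col 4 already zero → sign 0
signature = (3, 1, 1)

Answer: (3, 1, 1)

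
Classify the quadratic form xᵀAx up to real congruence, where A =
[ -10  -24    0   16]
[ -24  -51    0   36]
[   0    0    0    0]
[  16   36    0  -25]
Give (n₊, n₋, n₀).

Answer: (1, 2, 1)

Derivation:
step 0: pivot -10 → sign −
step 1: pivot 33/5 → sign +
step 2: pivot -3/11 → sign −
step 3: row/col 3 already zero → sign 0
signature = (1, 2, 1)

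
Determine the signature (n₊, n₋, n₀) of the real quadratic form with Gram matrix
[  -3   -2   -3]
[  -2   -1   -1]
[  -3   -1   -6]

step 0: pivot -3 → sign −
step 1: pivot 1/3 → sign +
step 2: pivot -6 → sign −
signature = (1, 2, 0)

Answer: (1, 2, 0)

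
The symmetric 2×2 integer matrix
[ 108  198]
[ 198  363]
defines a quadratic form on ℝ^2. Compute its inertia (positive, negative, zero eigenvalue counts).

Answer: (1, 0, 1)

Derivation:
step 0: pivot 108 → sign +
step 1: row/col 1 already zero → sign 0
signature = (1, 0, 1)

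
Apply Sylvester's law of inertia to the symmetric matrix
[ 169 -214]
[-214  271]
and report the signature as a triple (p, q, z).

Answer: (2, 0, 0)

Derivation:
step 0: pivot 169 → sign +
step 1: pivot 3/169 → sign +
signature = (2, 0, 0)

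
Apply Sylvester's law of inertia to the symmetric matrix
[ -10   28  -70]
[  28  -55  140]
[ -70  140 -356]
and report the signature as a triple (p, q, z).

step 0: pivot -10 → sign −
step 1: pivot 117/5 → sign +
step 2: pivot -2/117 → sign −
signature = (1, 2, 0)

Answer: (1, 2, 0)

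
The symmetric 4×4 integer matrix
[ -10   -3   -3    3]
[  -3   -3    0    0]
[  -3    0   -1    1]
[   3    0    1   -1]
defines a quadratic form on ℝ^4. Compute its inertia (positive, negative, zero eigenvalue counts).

Answer: (1, 2, 1)

Derivation:
step 0: pivot -10 → sign −
step 1: pivot -21/10 → sign −
step 2: pivot 2/7 → sign +
step 3: row/col 3 already zero → sign 0
signature = (1, 2, 1)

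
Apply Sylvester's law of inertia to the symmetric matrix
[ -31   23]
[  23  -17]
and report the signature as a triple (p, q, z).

step 0: pivot -31 → sign −
step 1: pivot 2/31 → sign +
signature = (1, 1, 0)

Answer: (1, 1, 0)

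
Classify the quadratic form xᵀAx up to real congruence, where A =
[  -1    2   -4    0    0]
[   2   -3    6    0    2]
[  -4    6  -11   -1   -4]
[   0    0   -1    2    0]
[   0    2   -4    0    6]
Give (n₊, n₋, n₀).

Answer: (4, 1, 0)

Derivation:
step 0: pivot -1 → sign −
step 1: pivot 1 → sign +
step 2: pivot 1 → sign +
step 3: pivot 1 → sign +
step 4: pivot 2 → sign +
signature = (4, 1, 0)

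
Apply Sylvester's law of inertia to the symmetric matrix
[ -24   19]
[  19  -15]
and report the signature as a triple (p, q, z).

Answer: (1, 1, 0)

Derivation:
step 0: pivot -24 → sign −
step 1: pivot 1/24 → sign +
signature = (1, 1, 0)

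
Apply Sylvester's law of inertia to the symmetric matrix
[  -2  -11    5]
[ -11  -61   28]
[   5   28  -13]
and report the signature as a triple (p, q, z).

Answer: (0, 2, 1)

Derivation:
step 0: pivot -2 → sign −
step 1: pivot -1/2 → sign −
step 2: row/col 2 already zero → sign 0
signature = (0, 2, 1)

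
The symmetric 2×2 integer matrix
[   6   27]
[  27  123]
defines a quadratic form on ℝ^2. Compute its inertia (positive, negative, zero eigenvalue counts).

step 0: pivot 6 → sign +
step 1: pivot 3/2 → sign +
signature = (2, 0, 0)

Answer: (2, 0, 0)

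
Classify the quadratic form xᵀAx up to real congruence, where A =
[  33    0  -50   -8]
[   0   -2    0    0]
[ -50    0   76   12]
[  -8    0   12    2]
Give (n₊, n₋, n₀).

step 0: pivot 33 → sign +
step 1: pivot -2 → sign −
step 2: pivot 8/33 → sign +
step 3: row/col 3 already zero → sign 0
signature = (2, 1, 1)

Answer: (2, 1, 1)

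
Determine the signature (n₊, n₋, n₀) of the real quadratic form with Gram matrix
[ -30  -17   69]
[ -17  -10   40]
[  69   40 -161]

Answer: (0, 3, 0)

Derivation:
step 0: pivot -30 → sign −
step 1: pivot -11/30 → sign −
step 2: pivot -1/11 → sign −
signature = (0, 3, 0)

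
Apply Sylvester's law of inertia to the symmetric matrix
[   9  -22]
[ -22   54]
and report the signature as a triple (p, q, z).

step 0: pivot 9 → sign +
step 1: pivot 2/9 → sign +
signature = (2, 0, 0)

Answer: (2, 0, 0)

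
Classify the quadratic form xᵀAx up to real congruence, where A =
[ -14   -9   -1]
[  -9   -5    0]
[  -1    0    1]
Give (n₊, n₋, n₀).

step 0: pivot -14 → sign −
step 1: pivot 11/14 → sign +
step 2: pivot 6/11 → sign +
signature = (2, 1, 0)

Answer: (2, 1, 0)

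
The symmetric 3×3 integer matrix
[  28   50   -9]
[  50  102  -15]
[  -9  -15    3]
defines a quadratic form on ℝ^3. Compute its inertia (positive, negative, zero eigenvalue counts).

step 0: pivot 28 → sign +
step 1: pivot 89/7 → sign +
step 2: pivot 3/178 → sign +
signature = (3, 0, 0)

Answer: (3, 0, 0)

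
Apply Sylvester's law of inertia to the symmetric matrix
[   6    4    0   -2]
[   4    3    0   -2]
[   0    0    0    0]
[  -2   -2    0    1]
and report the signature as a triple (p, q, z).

Answer: (2, 1, 1)

Derivation:
step 0: pivot 6 → sign +
step 1: pivot 1/3 → sign +
step 2: pivot -1 → sign −
step 3: row/col 3 already zero → sign 0
signature = (2, 1, 1)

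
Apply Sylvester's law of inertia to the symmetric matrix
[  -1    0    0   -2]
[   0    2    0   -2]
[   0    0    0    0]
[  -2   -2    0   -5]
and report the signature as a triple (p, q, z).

step 0: pivot -1 → sign −
step 1: pivot 2 → sign +
step 2: pivot -3 → sign −
step 3: row/col 3 already zero → sign 0
signature = (1, 2, 1)

Answer: (1, 2, 1)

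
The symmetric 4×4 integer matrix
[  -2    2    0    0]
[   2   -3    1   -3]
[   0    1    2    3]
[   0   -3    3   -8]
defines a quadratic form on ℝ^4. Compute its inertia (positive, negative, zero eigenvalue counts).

step 0: pivot -2 → sign −
step 1: pivot -1 → sign −
step 2: pivot 3 → sign +
step 3: pivot 1 → sign +
signature = (2, 2, 0)

Answer: (2, 2, 0)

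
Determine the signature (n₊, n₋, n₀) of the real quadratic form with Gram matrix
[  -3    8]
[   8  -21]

step 0: pivot -3 → sign −
step 1: pivot 1/3 → sign +
signature = (1, 1, 0)

Answer: (1, 1, 0)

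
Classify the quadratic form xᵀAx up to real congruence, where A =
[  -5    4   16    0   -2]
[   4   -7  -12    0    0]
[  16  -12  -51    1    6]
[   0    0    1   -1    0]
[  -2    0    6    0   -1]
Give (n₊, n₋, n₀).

step 0: pivot -5 → sign −
step 1: pivot -19/5 → sign −
step 2: pivot 7/19 → sign +
step 3: pivot -26/7 → sign −
step 4: pivot 1/13 → sign +
signature = (2, 3, 0)

Answer: (2, 3, 0)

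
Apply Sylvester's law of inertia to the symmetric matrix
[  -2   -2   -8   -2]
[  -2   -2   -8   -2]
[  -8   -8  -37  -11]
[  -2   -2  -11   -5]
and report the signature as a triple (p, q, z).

step 0: pivot -2 → sign −
step 1: pivot -5 → sign −
step 2: pivot -6/5 → sign −
step 3: row/col 3 already zero → sign 0
signature = (0, 3, 1)

Answer: (0, 3, 1)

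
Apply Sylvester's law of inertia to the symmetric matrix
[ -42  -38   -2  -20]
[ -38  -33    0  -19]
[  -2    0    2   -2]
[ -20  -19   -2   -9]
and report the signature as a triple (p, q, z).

step 0: pivot -42 → sign −
step 1: pivot 29/21 → sign +
step 2: pivot -8/29 → sign −
step 3: row/col 3 already zero → sign 0
signature = (1, 2, 1)

Answer: (1, 2, 1)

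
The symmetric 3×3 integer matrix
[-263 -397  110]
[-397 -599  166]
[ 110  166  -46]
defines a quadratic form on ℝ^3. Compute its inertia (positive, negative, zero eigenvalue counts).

step 0: pivot -263 → sign −
step 1: pivot 72/263 → sign +
step 2: row/col 2 already zero → sign 0
signature = (1, 1, 1)

Answer: (1, 1, 1)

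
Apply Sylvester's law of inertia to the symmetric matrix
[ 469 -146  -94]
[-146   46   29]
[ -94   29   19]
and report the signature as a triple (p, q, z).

Answer: (3, 0, 0)

Derivation:
step 0: pivot 469 → sign +
step 1: pivot 258/469 → sign +
step 2: pivot 3/86 → sign +
signature = (3, 0, 0)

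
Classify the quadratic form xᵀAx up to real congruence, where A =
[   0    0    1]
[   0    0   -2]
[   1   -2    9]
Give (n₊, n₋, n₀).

step 0: pivot 9 → sign +
step 1: pivot -4/9 → sign −
step 2: row/col 2 already zero → sign 0
signature = (1, 1, 1)

Answer: (1, 1, 1)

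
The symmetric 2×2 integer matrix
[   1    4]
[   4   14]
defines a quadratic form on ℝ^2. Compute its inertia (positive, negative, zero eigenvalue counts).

Answer: (1, 1, 0)

Derivation:
step 0: pivot 1 → sign +
step 1: pivot -2 → sign −
signature = (1, 1, 0)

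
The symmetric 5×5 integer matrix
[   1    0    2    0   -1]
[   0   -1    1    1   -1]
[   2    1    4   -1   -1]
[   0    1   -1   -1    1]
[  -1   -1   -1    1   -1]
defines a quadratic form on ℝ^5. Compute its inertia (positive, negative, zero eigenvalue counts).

step 0: pivot 1 → sign +
step 1: pivot -1 → sign −
step 2: pivot 1 → sign +
step 3: pivot -1 → sign −
step 4: row/col 4 already zero → sign 0
signature = (2, 2, 1)

Answer: (2, 2, 1)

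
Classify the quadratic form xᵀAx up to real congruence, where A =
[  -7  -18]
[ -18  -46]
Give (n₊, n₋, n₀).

step 0: pivot -7 → sign −
step 1: pivot 2/7 → sign +
signature = (1, 1, 0)

Answer: (1, 1, 0)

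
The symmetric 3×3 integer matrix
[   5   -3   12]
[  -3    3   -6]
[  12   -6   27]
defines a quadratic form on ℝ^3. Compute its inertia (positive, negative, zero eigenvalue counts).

step 0: pivot 5 → sign +
step 1: pivot 6/5 → sign +
step 2: pivot -3 → sign −
signature = (2, 1, 0)

Answer: (2, 1, 0)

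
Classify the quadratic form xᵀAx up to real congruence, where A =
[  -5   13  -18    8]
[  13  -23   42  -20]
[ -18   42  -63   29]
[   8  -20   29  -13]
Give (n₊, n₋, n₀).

Answer: (2, 2, 0)

Derivation:
step 0: pivot -5 → sign −
step 1: pivot 54/5 → sign +
step 2: pivot -1/3 → sign −
step 3: pivot 2/3 → sign +
signature = (2, 2, 0)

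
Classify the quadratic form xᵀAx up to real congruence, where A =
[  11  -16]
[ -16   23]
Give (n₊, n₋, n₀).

Answer: (1, 1, 0)

Derivation:
step 0: pivot 11 → sign +
step 1: pivot -3/11 → sign −
signature = (1, 1, 0)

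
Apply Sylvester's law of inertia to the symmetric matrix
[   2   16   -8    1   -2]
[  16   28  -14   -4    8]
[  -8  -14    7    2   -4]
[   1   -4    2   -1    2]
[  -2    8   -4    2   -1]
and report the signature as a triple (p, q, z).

step 0: pivot 2 → sign +
step 1: pivot -100 → sign −
step 2: pivot -3/50 → sign −
step 3: pivot 3 → sign +
step 4: row/col 4 already zero → sign 0
signature = (2, 2, 1)

Answer: (2, 2, 1)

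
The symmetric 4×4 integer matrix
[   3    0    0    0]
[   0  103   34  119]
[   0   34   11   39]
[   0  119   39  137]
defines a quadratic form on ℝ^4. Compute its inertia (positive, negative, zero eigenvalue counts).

step 0: pivot 3 → sign +
step 1: pivot 103 → sign +
step 2: pivot -23/103 → sign −
step 3: pivot -3/23 → sign −
signature = (2, 2, 0)

Answer: (2, 2, 0)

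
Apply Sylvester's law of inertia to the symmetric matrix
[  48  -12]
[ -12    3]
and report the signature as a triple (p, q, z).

step 0: pivot 48 → sign +
step 1: row/col 1 already zero → sign 0
signature = (1, 0, 1)

Answer: (1, 0, 1)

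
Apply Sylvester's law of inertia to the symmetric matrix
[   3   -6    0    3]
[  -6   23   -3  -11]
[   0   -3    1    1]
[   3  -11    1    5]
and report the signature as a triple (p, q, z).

Answer: (3, 1, 0)

Derivation:
step 0: pivot 3 → sign +
step 1: pivot 11 → sign +
step 2: pivot 2/11 → sign +
step 3: pivot -1 → sign −
signature = (3, 1, 0)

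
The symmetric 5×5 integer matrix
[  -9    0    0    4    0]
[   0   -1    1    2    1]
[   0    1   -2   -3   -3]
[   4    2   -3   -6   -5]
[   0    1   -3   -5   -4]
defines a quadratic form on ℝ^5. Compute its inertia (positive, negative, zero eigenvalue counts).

step 0: pivot -9 → sign −
step 1: pivot -1 → sign −
step 2: pivot -1 → sign −
step 3: pivot 7/9 → sign +
step 4: pivot -2/7 → sign −
signature = (1, 4, 0)

Answer: (1, 4, 0)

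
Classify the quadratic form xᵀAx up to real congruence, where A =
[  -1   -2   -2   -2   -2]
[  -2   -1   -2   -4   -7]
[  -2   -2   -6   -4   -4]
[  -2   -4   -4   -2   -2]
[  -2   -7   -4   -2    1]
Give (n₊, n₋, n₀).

step 0: pivot -1 → sign −
step 1: pivot 3 → sign +
step 2: pivot -10/3 → sign −
step 3: pivot 2 → sign +
step 4: pivot 6/5 → sign +
signature = (3, 2, 0)

Answer: (3, 2, 0)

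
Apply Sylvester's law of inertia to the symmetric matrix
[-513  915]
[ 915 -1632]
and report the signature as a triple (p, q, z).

step 0: pivot -513 → sign −
step 1: pivot 1/57 → sign +
signature = (1, 1, 0)

Answer: (1, 1, 0)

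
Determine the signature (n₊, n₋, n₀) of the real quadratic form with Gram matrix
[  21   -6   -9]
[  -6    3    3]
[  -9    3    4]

step 0: pivot 21 → sign +
step 1: pivot 9/7 → sign +
step 2: row/col 2 already zero → sign 0
signature = (2, 0, 1)

Answer: (2, 0, 1)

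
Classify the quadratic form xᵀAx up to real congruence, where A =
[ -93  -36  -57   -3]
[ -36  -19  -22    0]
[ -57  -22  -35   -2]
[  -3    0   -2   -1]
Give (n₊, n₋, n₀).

step 0: pivot -93 → sign −
step 1: pivot -157/31 → sign −
step 2: pivot -10/157 → sign −
step 3: pivot -3/10 → sign −
signature = (0, 4, 0)

Answer: (0, 4, 0)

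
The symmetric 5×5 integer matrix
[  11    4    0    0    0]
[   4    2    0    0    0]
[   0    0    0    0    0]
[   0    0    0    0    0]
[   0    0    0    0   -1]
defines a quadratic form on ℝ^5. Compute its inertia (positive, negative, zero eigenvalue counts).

step 0: pivot 11 → sign +
step 1: pivot 6/11 → sign +
step 2: pivot -1 → sign −
step 3: row/col 3 already zero → sign 0
step 4: row/col 4 already zero → sign 0
signature = (2, 1, 2)

Answer: (2, 1, 2)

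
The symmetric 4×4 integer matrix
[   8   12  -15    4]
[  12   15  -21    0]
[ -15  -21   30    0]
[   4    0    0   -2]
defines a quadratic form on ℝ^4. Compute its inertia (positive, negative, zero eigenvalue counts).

Answer: (3, 1, 0)

Derivation:
step 0: pivot 8 → sign +
step 1: pivot -3 → sign −
step 2: pivot 21/8 → sign +
step 3: pivot 2/7 → sign +
signature = (3, 1, 0)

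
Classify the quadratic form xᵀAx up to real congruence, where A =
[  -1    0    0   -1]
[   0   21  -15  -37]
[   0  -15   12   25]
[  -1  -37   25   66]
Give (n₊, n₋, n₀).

Answer: (3, 1, 0)

Derivation:
step 0: pivot -1 → sign −
step 1: pivot 21 → sign +
step 2: pivot 9/7 → sign +
step 3: pivot 2/9 → sign +
signature = (3, 1, 0)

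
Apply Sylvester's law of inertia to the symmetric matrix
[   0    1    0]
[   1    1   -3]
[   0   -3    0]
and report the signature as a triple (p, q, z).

Answer: (1, 1, 1)

Derivation:
step 0: pivot 1 → sign +
step 1: pivot -1 → sign −
step 2: row/col 2 already zero → sign 0
signature = (1, 1, 1)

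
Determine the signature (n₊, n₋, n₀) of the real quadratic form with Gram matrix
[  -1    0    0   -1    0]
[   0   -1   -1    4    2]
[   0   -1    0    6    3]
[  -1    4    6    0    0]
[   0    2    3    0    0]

step 0: pivot -1 → sign −
step 1: pivot -1 → sign −
step 2: pivot 1 → sign +
step 3: pivot 13 → sign +
step 4: pivot 3/13 → sign +
signature = (3, 2, 0)

Answer: (3, 2, 0)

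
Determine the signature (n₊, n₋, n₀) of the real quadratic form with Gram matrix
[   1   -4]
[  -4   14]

step 0: pivot 1 → sign +
step 1: pivot -2 → sign −
signature = (1, 1, 0)

Answer: (1, 1, 0)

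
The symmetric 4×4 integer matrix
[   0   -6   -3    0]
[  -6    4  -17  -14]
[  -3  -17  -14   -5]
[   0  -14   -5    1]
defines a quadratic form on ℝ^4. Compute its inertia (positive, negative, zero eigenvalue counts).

Answer: (2, 1, 1)

Derivation:
step 0: pivot 4 → sign +
step 1: pivot -9 → sign −
step 2: pivot 4 → sign +
step 3: row/col 3 already zero → sign 0
signature = (2, 1, 1)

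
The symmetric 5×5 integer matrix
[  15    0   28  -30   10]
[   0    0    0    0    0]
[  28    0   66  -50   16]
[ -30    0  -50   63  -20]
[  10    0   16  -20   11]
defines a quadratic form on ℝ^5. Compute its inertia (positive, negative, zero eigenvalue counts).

step 0: pivot 15 → sign +
step 1: pivot 206/15 → sign +
step 2: pivot 39/103 → sign +
step 3: pivot 3/13 → sign +
step 4: row/col 4 already zero → sign 0
signature = (4, 0, 1)

Answer: (4, 0, 1)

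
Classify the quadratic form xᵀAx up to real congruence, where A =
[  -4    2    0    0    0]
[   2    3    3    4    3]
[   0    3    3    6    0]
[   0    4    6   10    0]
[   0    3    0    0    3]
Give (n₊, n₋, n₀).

step 0: pivot -4 → sign −
step 1: pivot 4 → sign +
step 2: pivot 3/4 → sign +
step 3: pivot -6 → sign −
step 4: row/col 4 already zero → sign 0
signature = (2, 2, 1)

Answer: (2, 2, 1)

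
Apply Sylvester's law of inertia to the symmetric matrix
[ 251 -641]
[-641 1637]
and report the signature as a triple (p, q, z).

Answer: (2, 0, 0)

Derivation:
step 0: pivot 251 → sign +
step 1: pivot 6/251 → sign +
signature = (2, 0, 0)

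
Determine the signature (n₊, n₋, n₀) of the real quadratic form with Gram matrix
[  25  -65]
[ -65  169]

step 0: pivot 25 → sign +
step 1: row/col 1 already zero → sign 0
signature = (1, 0, 1)

Answer: (1, 0, 1)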